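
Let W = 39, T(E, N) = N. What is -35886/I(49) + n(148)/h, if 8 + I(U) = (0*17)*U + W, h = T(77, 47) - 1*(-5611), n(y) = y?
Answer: -101519200/87699 ≈ -1157.6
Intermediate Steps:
h = 5658 (h = 47 - 1*(-5611) = 47 + 5611 = 5658)
I(U) = 31 (I(U) = -8 + ((0*17)*U + 39) = -8 + (0*U + 39) = -8 + (0 + 39) = -8 + 39 = 31)
-35886/I(49) + n(148)/h = -35886/31 + 148/5658 = -35886*1/31 + 148*(1/5658) = -35886/31 + 74/2829 = -101519200/87699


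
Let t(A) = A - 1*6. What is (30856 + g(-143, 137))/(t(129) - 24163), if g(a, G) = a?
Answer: -30713/24040 ≈ -1.2776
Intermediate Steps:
t(A) = -6 + A (t(A) = A - 6 = -6 + A)
(30856 + g(-143, 137))/(t(129) - 24163) = (30856 - 143)/((-6 + 129) - 24163) = 30713/(123 - 24163) = 30713/(-24040) = 30713*(-1/24040) = -30713/24040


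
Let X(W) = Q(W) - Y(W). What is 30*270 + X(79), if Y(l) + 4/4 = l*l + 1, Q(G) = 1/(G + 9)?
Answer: 163593/88 ≈ 1859.0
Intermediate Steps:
Q(G) = 1/(9 + G)
Y(l) = l² (Y(l) = -1 + (l*l + 1) = -1 + (l² + 1) = -1 + (1 + l²) = l²)
X(W) = 1/(9 + W) - W²
30*270 + X(79) = 30*270 + (1 - 1*79²*(9 + 79))/(9 + 79) = 8100 + (1 - 1*6241*88)/88 = 8100 + (1 - 549208)/88 = 8100 + (1/88)*(-549207) = 8100 - 549207/88 = 163593/88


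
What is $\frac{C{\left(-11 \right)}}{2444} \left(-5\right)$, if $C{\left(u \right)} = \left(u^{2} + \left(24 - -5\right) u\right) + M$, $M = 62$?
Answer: $\frac{170}{611} \approx 0.27823$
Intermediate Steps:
$C{\left(u \right)} = 62 + u^{2} + 29 u$ ($C{\left(u \right)} = \left(u^{2} + \left(24 - -5\right) u\right) + 62 = \left(u^{2} + \left(24 + 5\right) u\right) + 62 = \left(u^{2} + 29 u\right) + 62 = 62 + u^{2} + 29 u$)
$\frac{C{\left(-11 \right)}}{2444} \left(-5\right) = \frac{62 + \left(-11\right)^{2} + 29 \left(-11\right)}{2444} \left(-5\right) = \left(62 + 121 - 319\right) \frac{1}{2444} \left(-5\right) = \left(-136\right) \frac{1}{2444} \left(-5\right) = \left(- \frac{34}{611}\right) \left(-5\right) = \frac{170}{611}$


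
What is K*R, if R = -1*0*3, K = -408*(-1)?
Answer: 0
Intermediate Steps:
K = 408
R = 0 (R = 0*3 = 0)
K*R = 408*0 = 0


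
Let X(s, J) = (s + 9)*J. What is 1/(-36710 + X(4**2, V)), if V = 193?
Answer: -1/31885 ≈ -3.1363e-5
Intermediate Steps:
X(s, J) = J*(9 + s) (X(s, J) = (9 + s)*J = J*(9 + s))
1/(-36710 + X(4**2, V)) = 1/(-36710 + 193*(9 + 4**2)) = 1/(-36710 + 193*(9 + 16)) = 1/(-36710 + 193*25) = 1/(-36710 + 4825) = 1/(-31885) = -1/31885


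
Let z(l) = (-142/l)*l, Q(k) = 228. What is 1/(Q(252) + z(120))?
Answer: 1/86 ≈ 0.011628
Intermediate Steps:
z(l) = -142
1/(Q(252) + z(120)) = 1/(228 - 142) = 1/86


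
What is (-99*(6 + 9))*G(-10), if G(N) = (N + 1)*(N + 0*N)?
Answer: -133650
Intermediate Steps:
G(N) = N*(1 + N) (G(N) = (1 + N)*(N + 0) = (1 + N)*N = N*(1 + N))
(-99*(6 + 9))*G(-10) = (-99*(6 + 9))*(-10*(1 - 10)) = (-99*15)*(-10*(-9)) = -1485*90 = -133650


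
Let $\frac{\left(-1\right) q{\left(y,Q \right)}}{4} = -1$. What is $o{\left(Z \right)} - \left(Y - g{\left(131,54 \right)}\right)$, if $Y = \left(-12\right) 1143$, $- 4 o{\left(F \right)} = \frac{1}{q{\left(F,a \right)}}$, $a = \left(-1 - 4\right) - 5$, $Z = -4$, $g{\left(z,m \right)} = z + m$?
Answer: $\frac{222415}{16} \approx 13901.0$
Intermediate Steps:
$g{\left(z,m \right)} = m + z$
$a = -10$ ($a = -5 - 5 = -10$)
$q{\left(y,Q \right)} = 4$ ($q{\left(y,Q \right)} = \left(-4\right) \left(-1\right) = 4$)
$o{\left(F \right)} = - \frac{1}{16}$ ($o{\left(F \right)} = - \frac{1}{4 \cdot 4} = \left(- \frac{1}{4}\right) \frac{1}{4} = - \frac{1}{16}$)
$Y = -13716$
$o{\left(Z \right)} - \left(Y - g{\left(131,54 \right)}\right) = - \frac{1}{16} + \left(\left(54 + 131\right) - -13716\right) = - \frac{1}{16} + \left(185 + 13716\right) = - \frac{1}{16} + 13901 = \frac{222415}{16}$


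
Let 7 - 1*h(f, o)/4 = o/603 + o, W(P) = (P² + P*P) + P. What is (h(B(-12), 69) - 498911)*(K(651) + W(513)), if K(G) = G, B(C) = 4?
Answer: -17641610021534/67 ≈ -2.6331e+11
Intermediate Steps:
W(P) = P + 2*P² (W(P) = (P² + P²) + P = 2*P² + P = P + 2*P²)
h(f, o) = 28 - 2416*o/603 (h(f, o) = 28 - 4*(o/603 + o) = 28 - 2416*o/603)
(h(B(-12), 69) - 498911)*(K(651) + W(513)) = ((28 - 2416/603*69) - 498911)*(651 + 513*(1 + 2*513)) = ((28 - 55568/201) - 498911)*(651 + 513*(1 + 1026)) = (-49940/201 - 498911)*(651 + 513*1027) = -100331051*(651 + 526851)/201 = -100331051/201*527502 = -17641610021534/67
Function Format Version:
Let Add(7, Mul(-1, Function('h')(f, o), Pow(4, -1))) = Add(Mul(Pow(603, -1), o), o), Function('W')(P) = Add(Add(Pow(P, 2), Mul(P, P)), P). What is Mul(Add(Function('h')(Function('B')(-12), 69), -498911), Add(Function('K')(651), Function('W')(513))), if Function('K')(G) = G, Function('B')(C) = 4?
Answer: Rational(-17641610021534, 67) ≈ -2.6331e+11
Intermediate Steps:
Function('W')(P) = Add(P, Mul(2, Pow(P, 2))) (Function('W')(P) = Add(Add(Pow(P, 2), Pow(P, 2)), P) = Add(Mul(2, Pow(P, 2)), P) = Add(P, Mul(2, Pow(P, 2))))
Function('h')(f, o) = Add(28, Mul(Rational(-2416, 603), o)) (Function('h')(f, o) = Add(28, Mul(-4, Add(Mul(Pow(603, -1), o), o))) = Add(28, Mul(-4, Add(Mul(Rational(1, 603), o), o))) = Add(28, Mul(-4, Mul(Rational(604, 603), o))) = Add(28, Mul(Rational(-2416, 603), o)))
Mul(Add(Function('h')(Function('B')(-12), 69), -498911), Add(Function('K')(651), Function('W')(513))) = Mul(Add(Add(28, Mul(Rational(-2416, 603), 69)), -498911), Add(651, Mul(513, Add(1, Mul(2, 513))))) = Mul(Add(Add(28, Rational(-55568, 201)), -498911), Add(651, Mul(513, Add(1, 1026)))) = Mul(Add(Rational(-49940, 201), -498911), Add(651, Mul(513, 1027))) = Mul(Rational(-100331051, 201), Add(651, 526851)) = Mul(Rational(-100331051, 201), 527502) = Rational(-17641610021534, 67)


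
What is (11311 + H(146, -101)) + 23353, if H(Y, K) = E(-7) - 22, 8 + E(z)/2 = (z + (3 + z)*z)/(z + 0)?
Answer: 34620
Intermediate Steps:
E(z) = -16 + 2*(z + z*(3 + z))/z (E(z) = -16 + 2*((z + (3 + z)*z)/(z + 0)) = -16 + 2*((z + z*(3 + z))/z) = -16 + 2*(z + z*(3 + z))/z)
H(Y, K) = -44 (H(Y, K) = (-8 + 2*(-7)) - 22 = (-8 - 14) - 22 = -22 - 22 = -44)
(11311 + H(146, -101)) + 23353 = (11311 - 44) + 23353 = 11267 + 23353 = 34620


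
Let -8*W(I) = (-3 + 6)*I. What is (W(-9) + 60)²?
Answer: 257049/64 ≈ 4016.4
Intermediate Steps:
W(I) = -3*I/8 (W(I) = -(-3 + 6)*I/8 = -3*I/8)
(W(-9) + 60)² = (-3/8*(-9) + 60)² = (27/8 + 60)² = (507/8)² = 257049/64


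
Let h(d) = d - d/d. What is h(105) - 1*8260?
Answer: -8156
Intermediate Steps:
h(d) = -1 + d (h(d) = d - 1*1 = d - 1 = -1 + d)
h(105) - 1*8260 = (-1 + 105) - 1*8260 = 104 - 8260 = -8156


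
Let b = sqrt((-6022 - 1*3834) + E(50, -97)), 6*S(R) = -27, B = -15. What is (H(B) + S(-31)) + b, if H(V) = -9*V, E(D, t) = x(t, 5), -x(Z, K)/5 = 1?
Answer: 261/2 + I*sqrt(9861) ≈ 130.5 + 99.303*I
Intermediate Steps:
x(Z, K) = -5 (x(Z, K) = -5*1 = -5)
E(D, t) = -5
S(R) = -9/2 (S(R) = (1/6)*(-27) = -9/2)
b = I*sqrt(9861) (b = sqrt((-6022 - 1*3834) - 5) = sqrt((-6022 - 3834) - 5) = sqrt(-9856 - 5) = sqrt(-9861) = I*sqrt(9861) ≈ 99.303*I)
(H(B) + S(-31)) + b = (-9*(-15) - 9/2) + I*sqrt(9861) = (135 - 9/2) + I*sqrt(9861) = 261/2 + I*sqrt(9861)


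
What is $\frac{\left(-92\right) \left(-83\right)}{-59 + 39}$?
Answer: $- \frac{1909}{5} \approx -381.8$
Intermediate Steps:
$\frac{\left(-92\right) \left(-83\right)}{-59 + 39} = \frac{7636}{-20} = 7636 \left(- \frac{1}{20}\right) = - \frac{1909}{5}$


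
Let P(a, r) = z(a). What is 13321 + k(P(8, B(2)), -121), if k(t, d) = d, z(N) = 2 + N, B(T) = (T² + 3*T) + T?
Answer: 13200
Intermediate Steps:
B(T) = T² + 4*T
P(a, r) = 2 + a
13321 + k(P(8, B(2)), -121) = 13321 - 121 = 13200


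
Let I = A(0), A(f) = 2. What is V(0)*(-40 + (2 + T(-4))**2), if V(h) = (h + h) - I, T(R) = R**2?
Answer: -568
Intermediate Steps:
I = 2
V(h) = -2 + 2*h (V(h) = (h + h) - 1*2 = 2*h - 2 = -2 + 2*h)
V(0)*(-40 + (2 + T(-4))**2) = (-2 + 2*0)*(-40 + (2 + (-4)**2)**2) = (-2 + 0)*(-40 + (2 + 16)**2) = -2*(-40 + 18**2) = -2*(-40 + 324) = -2*284 = -568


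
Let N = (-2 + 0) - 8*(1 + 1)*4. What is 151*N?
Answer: -9966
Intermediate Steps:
N = -66 (N = -2 - 16*4 = -2 - 8*8 = -2 - 64 = -66)
151*N = 151*(-66) = -9966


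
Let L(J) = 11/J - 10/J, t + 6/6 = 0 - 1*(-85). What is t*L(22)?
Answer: 42/11 ≈ 3.8182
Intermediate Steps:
t = 84 (t = -1 + (0 - 1*(-85)) = -1 + (0 + 85) = -1 + 85 = 84)
L(J) = 1/J
t*L(22) = 84/22 = 84*(1/22) = 42/11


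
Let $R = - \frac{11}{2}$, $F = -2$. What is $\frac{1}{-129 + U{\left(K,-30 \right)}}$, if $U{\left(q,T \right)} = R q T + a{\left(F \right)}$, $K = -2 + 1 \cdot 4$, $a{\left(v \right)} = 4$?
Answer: $\frac{1}{205} \approx 0.0048781$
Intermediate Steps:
$K = 2$ ($K = -2 + 4 = 2$)
$R = - \frac{11}{2}$ ($R = \left(-11\right) \frac{1}{2} = - \frac{11}{2} \approx -5.5$)
$U{\left(q,T \right)} = 4 - \frac{11 T q}{2}$ ($U{\left(q,T \right)} = - \frac{11 q}{2} T + 4 = - \frac{11 T q}{2} + 4 = 4 - \frac{11 T q}{2}$)
$\frac{1}{-129 + U{\left(K,-30 \right)}} = \frac{1}{-129 - \left(-4 - 330\right)} = \frac{1}{-129 + \left(4 + 330\right)} = \frac{1}{-129 + 334} = \frac{1}{205}$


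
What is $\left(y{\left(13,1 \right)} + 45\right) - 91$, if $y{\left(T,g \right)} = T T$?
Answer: $123$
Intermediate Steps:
$y{\left(T,g \right)} = T^{2}$
$\left(y{\left(13,1 \right)} + 45\right) - 91 = \left(13^{2} + 45\right) - 91 = \left(169 + 45\right) - 91 = 214 - 91 = 123$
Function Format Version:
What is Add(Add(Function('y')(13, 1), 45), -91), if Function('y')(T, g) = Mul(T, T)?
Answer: 123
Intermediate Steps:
Function('y')(T, g) = Pow(T, 2)
Add(Add(Function('y')(13, 1), 45), -91) = Add(Add(Pow(13, 2), 45), -91) = Add(Add(169, 45), -91) = Add(214, -91) = 123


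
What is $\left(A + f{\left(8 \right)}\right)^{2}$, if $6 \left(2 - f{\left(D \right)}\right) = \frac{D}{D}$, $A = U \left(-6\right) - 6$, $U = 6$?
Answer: $\frac{58081}{36} \approx 1613.4$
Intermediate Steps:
$A = -42$ ($A = 6 \left(-6\right) - 6 = -36 - 6 = -42$)
$f{\left(D \right)} = \frac{11}{6}$ ($f{\left(D \right)} = 2 - \frac{D \frac{1}{D}}{6} = 2 - \frac{1}{6} = \frac{11}{6}$)
$\left(A + f{\left(8 \right)}\right)^{2} = \left(-42 + \frac{11}{6}\right)^{2} = \left(- \frac{241}{6}\right)^{2} = \frac{58081}{36}$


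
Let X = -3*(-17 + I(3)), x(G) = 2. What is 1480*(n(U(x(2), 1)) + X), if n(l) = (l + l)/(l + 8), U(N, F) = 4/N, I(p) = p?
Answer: 62752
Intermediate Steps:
n(l) = 2*l/(8 + l) (n(l) = (2*l)/(8 + l) = 2*l/(8 + l))
X = 42 (X = -3*(-17 + 3) = -3*(-14) = 42)
1480*(n(U(x(2), 1)) + X) = 1480*(2*(4/2)/(8 + 4/2) + 42) = 1480*(2*(4*(½))/(8 + 4*(½)) + 42) = 1480*(2*2/(8 + 2) + 42) = 1480*(2*2/10 + 42) = 1480*(2*2*(⅒) + 42) = 1480*(⅖ + 42) = 1480*(212/5) = 62752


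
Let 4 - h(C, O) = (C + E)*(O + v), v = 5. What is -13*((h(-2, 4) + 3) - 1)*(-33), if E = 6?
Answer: -12870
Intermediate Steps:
h(C, O) = 4 - (5 + O)*(6 + C) (h(C, O) = 4 - (C + 6)*(O + 5) = 4 - (6 + C)*(5 + O) = 4 - (5 + O)*(6 + C))
-13*((h(-2, 4) + 3) - 1)*(-33) = -13*(((-26 - 6*4 - 5*(-2) - 1*(-2)*4) + 3) - 1)*(-33) = -13*(((-26 - 24 + 10 + 8) + 3) - 1)*(-33) = -13*((-32 + 3) - 1)*(-33) = -13*(-29 - 1)*(-33) = -13*(-30)*(-33) = 390*(-33) = -12870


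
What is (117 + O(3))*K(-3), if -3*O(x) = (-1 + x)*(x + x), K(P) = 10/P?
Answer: -1130/3 ≈ -376.67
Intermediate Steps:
O(x) = -2*x*(-1 + x)/3 (O(x) = -(-1 + x)*(x + x)/3 = -(-1 + x)*2*x/3 = -2*x*(-1 + x)/3)
(117 + O(3))*K(-3) = (117 + (⅔)*3*(1 - 1*3))*(10/(-3)) = (117 + (⅔)*3*(1 - 3))*(10*(-⅓)) = (117 + (⅔)*3*(-2))*(-10/3) = (117 - 4)*(-10/3) = 113*(-10/3) = -1130/3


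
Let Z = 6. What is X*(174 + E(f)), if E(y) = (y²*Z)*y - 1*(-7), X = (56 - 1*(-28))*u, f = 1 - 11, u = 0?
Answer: 0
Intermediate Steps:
f = -10
X = 0 (X = (56 - 1*(-28))*0 = (56 + 28)*0 = 84*0 = 0)
E(y) = 7 + 6*y³ (E(y) = (y²*6)*y - 1*(-7) = (6*y²)*y + 7 = 6*y³ + 7 = 7 + 6*y³)
X*(174 + E(f)) = 0*(174 + (7 + 6*(-10)³)) = 0*(174 + (7 + 6*(-1000))) = 0*(174 + (7 - 6000)) = 0*(174 - 5993) = 0*(-5819) = 0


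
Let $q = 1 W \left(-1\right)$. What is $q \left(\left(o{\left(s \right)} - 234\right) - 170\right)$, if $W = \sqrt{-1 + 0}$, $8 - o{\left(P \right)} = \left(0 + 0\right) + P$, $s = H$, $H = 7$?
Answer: $403 i \approx 403.0 i$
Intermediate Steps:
$s = 7$
$o{\left(P \right)} = 8 - P$ ($o{\left(P \right)} = 8 - \left(\left(0 + 0\right) + P\right) = 8 - \left(0 + P\right) = 8 - P$)
$W = i$ ($W = \sqrt{-1} = i \approx 1.0 i$)
$q = - i$ ($q = 1 i \left(-1\right) = i \left(-1\right) = - i \approx - 1.0 i$)
$q \left(\left(o{\left(s \right)} - 234\right) - 170\right) = - i \left(\left(\left(8 - 7\right) - 234\right) - 170\right) = - i \left(\left(1 - 234\right) - 170\right) = - i \left(-233 - 170\right) = - i \left(-403\right) = 403 i$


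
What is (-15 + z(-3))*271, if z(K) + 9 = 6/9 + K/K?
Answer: -18157/3 ≈ -6052.3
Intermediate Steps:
z(K) = -22/3 (z(K) = -9 + (6/9 + K/K) = -9 + (6*(⅑) + 1) = -9 + (⅔ + 1) = -9 + 5/3 = -22/3)
(-15 + z(-3))*271 = (-15 - 22/3)*271 = -67/3*271 = -18157/3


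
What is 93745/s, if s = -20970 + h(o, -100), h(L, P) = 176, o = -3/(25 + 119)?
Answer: -93745/20794 ≈ -4.5083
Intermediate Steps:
o = -1/48 (o = -3/144 = -3*1/144 = -1/48 ≈ -0.020833)
s = -20794 (s = -20970 + 176 = -20794)
93745/s = 93745/(-20794) = 93745*(-1/20794) = -93745/20794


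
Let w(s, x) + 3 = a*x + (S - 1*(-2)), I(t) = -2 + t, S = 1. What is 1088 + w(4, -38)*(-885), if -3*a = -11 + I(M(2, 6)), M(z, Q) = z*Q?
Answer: 12298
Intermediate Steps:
M(z, Q) = Q*z
a = ⅓ (a = -(-11 + (-2 + 6*2))/3 = -(-11 + (-2 + 12))/3 = -(-11 + 10)/3 = -⅓*(-1) = ⅓ ≈ 0.33333)
w(s, x) = x/3 (w(s, x) = -3 + (x/3 + (1 - 1*(-2))) = -3 + (x/3 + (1 + 2)) = -3 + (x/3 + 3) = -3 + (3 + x/3) = x/3)
1088 + w(4, -38)*(-885) = 1088 + ((⅓)*(-38))*(-885) = 1088 - 38/3*(-885) = 1088 + 11210 = 12298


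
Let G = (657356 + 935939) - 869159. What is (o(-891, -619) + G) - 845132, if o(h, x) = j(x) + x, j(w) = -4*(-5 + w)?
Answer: -119119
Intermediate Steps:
j(w) = 20 - 4*w
o(h, x) = 20 - 3*x (o(h, x) = (20 - 4*x) + x = 20 - 3*x)
G = 724136 (G = 1593295 - 869159 = 724136)
(o(-891, -619) + G) - 845132 = ((20 - 3*(-619)) + 724136) - 845132 = ((20 + 1857) + 724136) - 845132 = (1877 + 724136) - 845132 = 726013 - 845132 = -119119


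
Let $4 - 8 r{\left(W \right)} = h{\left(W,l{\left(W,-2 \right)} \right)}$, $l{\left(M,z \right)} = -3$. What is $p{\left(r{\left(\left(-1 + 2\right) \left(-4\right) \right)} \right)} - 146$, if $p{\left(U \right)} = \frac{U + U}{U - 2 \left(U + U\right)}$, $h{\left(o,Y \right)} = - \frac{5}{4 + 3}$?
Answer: $- \frac{440}{3} \approx -146.67$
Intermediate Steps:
$h{\left(o,Y \right)} = - \frac{5}{7}$
$r{\left(W \right)} = \frac{33}{56}$ ($r{\left(W \right)} = \frac{1}{2} - - \frac{5}{56} = \frac{1}{2} + \frac{5}{56} = \frac{33}{56}$)
$p{\left(U \right)} = - \frac{2}{3}$ ($p{\left(U \right)} = \frac{2 U}{U - 2 \cdot 2 U} = \frac{2 U}{U - 4 U} = \frac{2 U}{\left(-3\right) U} = 2 U \left(- \frac{1}{3 U}\right) = - \frac{2}{3}$)
$p{\left(r{\left(\left(-1 + 2\right) \left(-4\right) \right)} \right)} - 146 = - \frac{2}{3} - 146 = - \frac{440}{3}$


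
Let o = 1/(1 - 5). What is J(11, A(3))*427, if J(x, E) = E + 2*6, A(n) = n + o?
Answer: 25193/4 ≈ 6298.3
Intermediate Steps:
o = -¼ (o = 1/(-4) = -¼ ≈ -0.25000)
A(n) = -¼ + n (A(n) = n - ¼ = -¼ + n)
J(x, E) = 12 + E (J(x, E) = E + 12 = 12 + E)
J(11, A(3))*427 = (12 + (-¼ + 3))*427 = (12 + 11/4)*427 = (59/4)*427 = 25193/4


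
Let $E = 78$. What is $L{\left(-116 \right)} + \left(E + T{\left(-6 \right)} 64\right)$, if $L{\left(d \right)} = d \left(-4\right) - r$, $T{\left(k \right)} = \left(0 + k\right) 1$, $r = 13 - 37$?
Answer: $182$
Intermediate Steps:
$r = -24$ ($r = 13 - 37 = -24$)
$T{\left(k \right)} = k$ ($T{\left(k \right)} = k 1 = k$)
$L{\left(d \right)} = 24 - 4 d$ ($L{\left(d \right)} = d \left(-4\right) - -24 = - 4 d + 24 = 24 - 4 d$)
$L{\left(-116 \right)} + \left(E + T{\left(-6 \right)} 64\right) = \left(24 - -464\right) + \left(78 - 384\right) = \left(24 + 464\right) + \left(78 - 384\right) = 488 - 306 = 182$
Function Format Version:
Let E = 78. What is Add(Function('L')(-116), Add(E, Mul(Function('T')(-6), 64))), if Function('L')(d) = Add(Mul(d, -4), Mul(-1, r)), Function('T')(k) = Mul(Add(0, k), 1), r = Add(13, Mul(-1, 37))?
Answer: 182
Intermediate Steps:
r = -24 (r = Add(13, -37) = -24)
Function('T')(k) = k (Function('T')(k) = Mul(k, 1) = k)
Function('L')(d) = Add(24, Mul(-4, d)) (Function('L')(d) = Add(Mul(d, -4), Mul(-1, -24)) = Add(Mul(-4, d), 24) = Add(24, Mul(-4, d)))
Add(Function('L')(-116), Add(E, Mul(Function('T')(-6), 64))) = Add(Add(24, Mul(-4, -116)), Add(78, Mul(-6, 64))) = Add(Add(24, 464), Add(78, -384)) = Add(488, -306) = 182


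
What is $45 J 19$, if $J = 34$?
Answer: $29070$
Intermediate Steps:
$45 J 19 = 45 \cdot 34 \cdot 19 = 1530 \cdot 19 = 29070$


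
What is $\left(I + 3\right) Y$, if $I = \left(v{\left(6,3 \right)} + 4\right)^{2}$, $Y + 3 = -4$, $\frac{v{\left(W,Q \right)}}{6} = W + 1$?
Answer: $-14833$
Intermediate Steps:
$v{\left(W,Q \right)} = 6 + 6 W$ ($v{\left(W,Q \right)} = 6 \left(W + 1\right) = 6 \left(1 + W\right) = 6 + 6 W$)
$Y = -7$ ($Y = -3 - 4 = -7$)
$I = 2116$ ($I = \left(\left(6 + 6 \cdot 6\right) + 4\right)^{2} = \left(\left(6 + 36\right) + 4\right)^{2} = \left(42 + 4\right)^{2} = 46^{2} = 2116$)
$\left(I + 3\right) Y = \left(2116 + 3\right) \left(-7\right) = 2119 \left(-7\right) = -14833$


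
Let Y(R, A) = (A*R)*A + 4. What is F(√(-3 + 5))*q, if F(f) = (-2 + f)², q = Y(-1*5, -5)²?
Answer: 87846 - 58564*√2 ≈ 5024.0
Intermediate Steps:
Y(R, A) = 4 + R*A² (Y(R, A) = R*A² + 4 = 4 + R*A²)
q = 14641 (q = (4 - 1*5*(-5)²)² = (4 - 5*25)² = (4 - 125)² = (-121)² = 14641)
F(√(-3 + 5))*q = (-2 + √(-3 + 5))²*14641 = (-2 + √2)²*14641 = 14641*(-2 + √2)²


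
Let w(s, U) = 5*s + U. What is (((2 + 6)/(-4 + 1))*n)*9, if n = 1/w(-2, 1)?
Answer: 8/3 ≈ 2.6667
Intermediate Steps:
w(s, U) = U + 5*s
n = -1/9 (n = 1/(1 + 5*(-2)) = 1/(1 - 10) = 1/(-9) = 1*(-1/9) = -1/9 ≈ -0.11111)
(((2 + 6)/(-4 + 1))*n)*9 = (((2 + 6)/(-4 + 1))*(-1/9))*9 = ((8/(-3))*(-1/9))*9 = ((8*(-1/3))*(-1/9))*9 = -8/3*(-1/9)*9 = (8/27)*9 = 8/3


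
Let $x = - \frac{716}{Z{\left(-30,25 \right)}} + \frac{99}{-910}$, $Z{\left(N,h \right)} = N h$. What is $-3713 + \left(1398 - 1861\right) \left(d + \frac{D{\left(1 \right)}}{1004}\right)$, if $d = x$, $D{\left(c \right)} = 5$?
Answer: $- \frac{140710134281}{34261500} \approx -4106.9$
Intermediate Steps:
$x = \frac{57731}{68250}$ ($x = - \frac{716}{\left(-30\right) 25} + \frac{99}{-910} = - \frac{716}{-750} + 99 \left(- \frac{1}{910}\right) = \left(-716\right) \left(- \frac{1}{750}\right) - \frac{99}{910} = \frac{358}{375} - \frac{99}{910} = \frac{57731}{68250} \approx 0.84588$)
$d = \frac{57731}{68250} \approx 0.84588$
$-3713 + \left(1398 - 1861\right) \left(d + \frac{D{\left(1 \right)}}{1004}\right) = -3713 + \left(1398 - 1861\right) \left(\frac{57731}{68250} + \frac{5}{1004}\right) = -3713 - 463 \left(\frac{57731}{68250} + 5 \cdot \frac{1}{1004}\right) = -3713 - 463 \left(\frac{57731}{68250} + \frac{5}{1004}\right) = -3713 - \frac{13497184781}{34261500} = - \frac{140710134281}{34261500}$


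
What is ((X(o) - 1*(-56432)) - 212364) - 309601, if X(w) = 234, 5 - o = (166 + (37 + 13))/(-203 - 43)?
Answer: -465299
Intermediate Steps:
o = 241/41 (o = 5 - (166 + (37 + 13))/(-203 - 43) = 5 - (166 + 50)/(-246) = 5 - 216*(-1)/246 = 5 - 1*(-36/41) = 5 + 36/41 = 241/41 ≈ 5.8781)
((X(o) - 1*(-56432)) - 212364) - 309601 = ((234 - 1*(-56432)) - 212364) - 309601 = ((234 + 56432) - 212364) - 309601 = (56666 - 212364) - 309601 = -155698 - 309601 = -465299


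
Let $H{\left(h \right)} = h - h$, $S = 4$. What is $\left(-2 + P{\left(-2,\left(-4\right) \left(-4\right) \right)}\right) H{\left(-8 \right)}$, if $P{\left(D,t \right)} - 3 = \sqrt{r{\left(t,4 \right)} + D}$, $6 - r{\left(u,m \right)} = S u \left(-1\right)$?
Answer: $0$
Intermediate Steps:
$r{\left(u,m \right)} = 6 + 4 u$ ($r{\left(u,m \right)} = 6 - 4 u \left(-1\right) = 6 - - 4 u = 6 + 4 u$)
$P{\left(D,t \right)} = 3 + \sqrt{6 + D + 4 t}$ ($P{\left(D,t \right)} = 3 + \sqrt{\left(6 + 4 t\right) + D} = 3 + \sqrt{6 + D + 4 t}$)
$H{\left(h \right)} = 0$
$\left(-2 + P{\left(-2,\left(-4\right) \left(-4\right) \right)}\right) H{\left(-8 \right)} = \left(-2 + \left(3 + \sqrt{6 - 2 + 4 \left(\left(-4\right) \left(-4\right)\right)}\right)\right) 0 = \left(-2 + \left(3 + \sqrt{6 - 2 + 4 \cdot 16}\right)\right) 0 = \left(-2 + \left(3 + \sqrt{6 - 2 + 64}\right)\right) 0 = \left(-2 + \left(3 + \sqrt{68}\right)\right) 0 = \left(-2 + \left(3 + 2 \sqrt{17}\right)\right) 0 = \left(1 + 2 \sqrt{17}\right) 0 = 0$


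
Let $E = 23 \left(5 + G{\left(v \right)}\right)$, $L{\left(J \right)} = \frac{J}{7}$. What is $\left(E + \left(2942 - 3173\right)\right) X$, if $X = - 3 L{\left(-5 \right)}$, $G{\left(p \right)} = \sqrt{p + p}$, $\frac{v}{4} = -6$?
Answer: $- \frac{1740}{7} + \frac{1380 i \sqrt{3}}{7} \approx -248.57 + 341.46 i$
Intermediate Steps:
$v = -24$ ($v = 4 \left(-6\right) = -24$)
$G{\left(p \right)} = \sqrt{2} \sqrt{p}$ ($G{\left(p \right)} = \sqrt{2 p} = \sqrt{2} \sqrt{p}$)
$L{\left(J \right)} = \frac{J}{7}$ ($L{\left(J \right)} = J \frac{1}{7} = \frac{J}{7}$)
$E = 115 + 92 i \sqrt{3}$ ($E = 23 \left(5 + \sqrt{2} \sqrt{-24}\right) = 23 \left(5 + \sqrt{2} \cdot 2 i \sqrt{6}\right) = 23 \left(5 + 4 i \sqrt{3}\right) = 115 + 92 i \sqrt{3} \approx 115.0 + 159.35 i$)
$X = \frac{15}{7}$ ($X = - 3 \cdot \frac{1}{7} \left(-5\right) = \left(-3\right) \left(- \frac{5}{7}\right) = \frac{15}{7} \approx 2.1429$)
$\left(E + \left(2942 - 3173\right)\right) X = \left(\left(115 + 92 i \sqrt{3}\right) + \left(2942 - 3173\right)\right) \frac{15}{7} = \left(\left(115 + 92 i \sqrt{3}\right) - 231\right) \frac{15}{7} = \left(-116 + 92 i \sqrt{3}\right) \frac{15}{7} = - \frac{1740}{7} + \frac{1380 i \sqrt{3}}{7}$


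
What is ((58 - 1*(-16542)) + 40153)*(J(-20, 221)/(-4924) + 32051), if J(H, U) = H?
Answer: 2239177469858/1231 ≈ 1.8190e+9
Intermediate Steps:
((58 - 1*(-16542)) + 40153)*(J(-20, 221)/(-4924) + 32051) = ((58 - 1*(-16542)) + 40153)*(-20/(-4924) + 32051) = ((58 + 16542) + 40153)*(-20*(-1/4924) + 32051) = (16600 + 40153)*(5/1231 + 32051) = 56753*(39454786/1231) = 2239177469858/1231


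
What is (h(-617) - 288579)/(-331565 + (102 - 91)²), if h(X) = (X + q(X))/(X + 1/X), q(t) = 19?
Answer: 13732346318/15772177045 ≈ 0.87067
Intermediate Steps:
h(X) = (19 + X)/(X + 1/X) (h(X) = (X + 19)/(X + 1/X) = (19 + X)/(X + 1/X))
(h(-617) - 288579)/(-331565 + (102 - 91)²) = (-617*(19 - 617)/(1 + (-617)²) - 288579)/(-331565 + (102 - 91)²) = (-617*(-598)/(1 + 380689) - 288579)/(-331565 + 11²) = (-617*(-598)/380690 - 288579)/(-331565 + 121) = (-617*1/380690*(-598) - 288579)/(-331444) = (184483/190345 - 288579)*(-1/331444) = -54929385272/190345*(-1/331444) = 13732346318/15772177045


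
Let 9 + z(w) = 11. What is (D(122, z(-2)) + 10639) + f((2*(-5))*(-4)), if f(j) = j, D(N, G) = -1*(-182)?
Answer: 10861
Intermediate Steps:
z(w) = 2 (z(w) = -9 + 11 = 2)
D(N, G) = 182
(D(122, z(-2)) + 10639) + f((2*(-5))*(-4)) = (182 + 10639) + (2*(-5))*(-4) = 10821 - 10*(-4) = 10821 + 40 = 10861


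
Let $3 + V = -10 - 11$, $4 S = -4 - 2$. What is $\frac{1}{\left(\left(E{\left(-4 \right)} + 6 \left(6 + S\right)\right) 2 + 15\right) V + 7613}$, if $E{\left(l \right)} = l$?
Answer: $\frac{1}{6149} \approx 0.00016263$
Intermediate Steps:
$S = - \frac{3}{2}$ ($S = \frac{-4 - 2}{4} = \frac{1}{4} \left(-6\right) = - \frac{3}{2} \approx -1.5$)
$V = -24$ ($V = -3 - 21 = -24$)
$\frac{1}{\left(\left(E{\left(-4 \right)} + 6 \left(6 + S\right)\right) 2 + 15\right) V + 7613} = \frac{1}{\left(\left(-4 + 6 \left(6 - \frac{3}{2}\right)\right) 2 + 15\right) \left(-24\right) + 7613} = \frac{1}{\left(\left(-4 + 6 \cdot \frac{9}{2}\right) 2 + 15\right) \left(-24\right) + 7613} = \frac{1}{\left(\left(-4 + 27\right) 2 + 15\right) \left(-24\right) + 7613} = \frac{1}{\left(23 \cdot 2 + 15\right) \left(-24\right) + 7613} = \frac{1}{\left(46 + 15\right) \left(-24\right) + 7613} = \frac{1}{61 \left(-24\right) + 7613} = \frac{1}{-1464 + 7613} = \frac{1}{6149}$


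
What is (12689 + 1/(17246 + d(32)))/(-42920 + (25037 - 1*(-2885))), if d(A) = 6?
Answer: -218910629/258745496 ≈ -0.84605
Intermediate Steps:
(12689 + 1/(17246 + d(32)))/(-42920 + (25037 - 1*(-2885))) = (12689 + 1/(17246 + 6))/(-42920 + (25037 - 1*(-2885))) = (12689 + 1/17252)/(-42920 + (25037 + 2885)) = (12689 + 1/17252)/(-42920 + 27922) = (218910629/17252)/(-14998) = (218910629/17252)*(-1/14998) = -218910629/258745496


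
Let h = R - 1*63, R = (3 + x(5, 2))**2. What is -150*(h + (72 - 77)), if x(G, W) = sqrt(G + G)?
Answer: 7350 - 900*sqrt(10) ≈ 4504.0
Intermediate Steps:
x(G, W) = sqrt(2)*sqrt(G) (x(G, W) = sqrt(2*G) = sqrt(2)*sqrt(G))
R = (3 + sqrt(10))**2 (R = (3 + sqrt(2)*sqrt(5))**2 = (3 + sqrt(10))**2 ≈ 37.974)
h = -63 + (3 + sqrt(10))**2 (h = (3 + sqrt(10))**2 - 1*63 = (3 + sqrt(10))**2 - 63 = -63 + (3 + sqrt(10))**2 ≈ -25.026)
-150*(h + (72 - 77)) = -150*((-44 + 6*sqrt(10)) + (72 - 77)) = -150*((-44 + 6*sqrt(10)) - 5) = -150*(-49 + 6*sqrt(10)) = 7350 - 900*sqrt(10)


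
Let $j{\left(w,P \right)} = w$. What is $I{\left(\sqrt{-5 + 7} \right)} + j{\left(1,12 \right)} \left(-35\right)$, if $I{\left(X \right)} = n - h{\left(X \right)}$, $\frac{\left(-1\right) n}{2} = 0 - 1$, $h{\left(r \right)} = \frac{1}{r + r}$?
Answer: $-33 - \frac{\sqrt{2}}{4} \approx -33.354$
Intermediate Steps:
$h{\left(r \right)} = \frac{1}{2 r}$
$n = 2$ ($n = - 2 \left(0 - 1\right) = \left(-2\right) \left(-1\right) = 2$)
$I{\left(X \right)} = 2 - \frac{1}{2 X}$
$I{\left(\sqrt{-5 + 7} \right)} + j{\left(1,12 \right)} \left(-35\right) = \left(2 - \frac{1}{2 \sqrt{-5 + 7}}\right) + 1 \left(-35\right) = \left(2 - \frac{1}{2 \sqrt{2}}\right) - 35 = \left(2 - \frac{\frac{1}{2} \sqrt{2}}{2}\right) - 35 = \left(2 - \frac{\sqrt{2}}{4}\right) - 35 = -33 - \frac{\sqrt{2}}{4}$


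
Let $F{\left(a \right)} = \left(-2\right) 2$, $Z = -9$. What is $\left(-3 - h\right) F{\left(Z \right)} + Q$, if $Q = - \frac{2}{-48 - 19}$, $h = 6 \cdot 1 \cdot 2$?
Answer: $\frac{4022}{67} \approx 60.03$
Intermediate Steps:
$F{\left(a \right)} = -4$
$h = 12$ ($h = 6 \cdot 2 = 12$)
$Q = \frac{2}{67}$ ($Q = - \frac{2}{-67} = \left(-2\right) \left(- \frac{1}{67}\right) = \frac{2}{67} \approx 0.029851$)
$\left(-3 - h\right) F{\left(Z \right)} + Q = \left(-3 - 12\right) \left(-4\right) + \frac{2}{67} = \left(-15\right) \left(-4\right) + \frac{2}{67} = 60 + \frac{2}{67} = \frac{4022}{67}$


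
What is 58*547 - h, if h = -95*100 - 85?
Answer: 41311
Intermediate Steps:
h = -9585 (h = -9500 - 85 = -9585)
58*547 - h = 58*547 - 1*(-9585) = 31726 + 9585 = 41311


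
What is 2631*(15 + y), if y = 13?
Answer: 73668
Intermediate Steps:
2631*(15 + y) = 2631*(15 + 13) = 2631*28 = 73668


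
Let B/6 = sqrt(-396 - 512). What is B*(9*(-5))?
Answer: -540*I*sqrt(227) ≈ -8135.9*I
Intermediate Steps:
B = 12*I*sqrt(227) (B = 6*sqrt(-396 - 512) = 6*sqrt(-908) = 6*(2*I*sqrt(227)) = 12*I*sqrt(227) ≈ 180.8*I)
B*(9*(-5)) = (12*I*sqrt(227))*(9*(-5)) = (12*I*sqrt(227))*(-45) = -540*I*sqrt(227)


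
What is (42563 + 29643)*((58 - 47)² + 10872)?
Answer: 793760558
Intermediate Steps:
(42563 + 29643)*((58 - 47)² + 10872) = 72206*(11² + 10872) = 72206*(121 + 10872) = 72206*10993 = 793760558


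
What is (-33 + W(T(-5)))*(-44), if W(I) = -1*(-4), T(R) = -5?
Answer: 1276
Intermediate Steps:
W(I) = 4
(-33 + W(T(-5)))*(-44) = (-33 + 4)*(-44) = -29*(-44) = 1276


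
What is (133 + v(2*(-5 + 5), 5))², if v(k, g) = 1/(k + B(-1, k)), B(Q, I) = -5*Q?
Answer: 443556/25 ≈ 17742.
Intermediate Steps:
v(k, g) = 1/(5 + k) (v(k, g) = 1/(k - 5*(-1)) = 1/(k + 5) = 1/(5 + k))
(133 + v(2*(-5 + 5), 5))² = (133 + 1/(5 + 2*(-5 + 5)))² = (133 + 1/(5 + 2*0))² = (133 + 1/(5 + 0))² = (133 + 1/5)² = (133 + ⅕)² = (666/5)² = 443556/25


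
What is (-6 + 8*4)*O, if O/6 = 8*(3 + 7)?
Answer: 12480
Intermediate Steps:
O = 480 (O = 6*(8*(3 + 7)) = 6*(8*10) = 6*80 = 480)
(-6 + 8*4)*O = (-6 + 8*4)*480 = (-6 + 32)*480 = 26*480 = 12480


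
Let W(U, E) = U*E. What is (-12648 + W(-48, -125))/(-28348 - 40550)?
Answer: 1108/11483 ≈ 0.096491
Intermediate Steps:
W(U, E) = E*U
(-12648 + W(-48, -125))/(-28348 - 40550) = (-12648 - 125*(-48))/(-28348 - 40550) = (-12648 + 6000)/(-68898) = -6648*(-1/68898) = 1108/11483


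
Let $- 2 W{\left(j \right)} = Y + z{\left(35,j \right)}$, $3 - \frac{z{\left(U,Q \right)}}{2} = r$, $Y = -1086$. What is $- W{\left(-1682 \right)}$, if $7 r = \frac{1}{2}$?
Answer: $- \frac{7561}{14} \approx -540.07$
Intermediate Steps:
$r = \frac{1}{14}$ ($r = \frac{1}{7 \cdot 2} = \frac{1}{7} \cdot \frac{1}{2} = \frac{1}{14} \approx 0.071429$)
$z{\left(U,Q \right)} = \frac{41}{7}$ ($z{\left(U,Q \right)} = 6 - \frac{1}{7} = \frac{41}{7}$)
$W{\left(j \right)} = \frac{7561}{14}$ ($W{\left(j \right)} = - \frac{-1086 + \frac{41}{7}}{2} = \left(- \frac{1}{2}\right) \left(- \frac{7561}{7}\right) = \frac{7561}{14}$)
$- W{\left(-1682 \right)} = \left(-1\right) \frac{7561}{14} = - \frac{7561}{14}$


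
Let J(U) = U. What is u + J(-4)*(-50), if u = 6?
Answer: 206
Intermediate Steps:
u + J(-4)*(-50) = 6 - 4*(-50) = 6 + 200 = 206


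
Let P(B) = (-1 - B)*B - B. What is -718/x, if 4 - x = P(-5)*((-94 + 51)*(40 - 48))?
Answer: -359/2582 ≈ -0.13904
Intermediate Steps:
P(B) = -B + B*(-1 - B) (P(B) = B*(-1 - B) - B = -B + B*(-1 - B))
x = 5164 (x = 4 - (-1*(-5)*(2 - 5))*(-94 + 51)*(40 - 48) = 4 - (-1*(-5)*(-3))*(-43*(-8)) = 4 - (-15)*344 = 4 - 1*(-5160) = 4 + 5160 = 5164)
-718/x = -718/5164 = -718*1/5164 = -359/2582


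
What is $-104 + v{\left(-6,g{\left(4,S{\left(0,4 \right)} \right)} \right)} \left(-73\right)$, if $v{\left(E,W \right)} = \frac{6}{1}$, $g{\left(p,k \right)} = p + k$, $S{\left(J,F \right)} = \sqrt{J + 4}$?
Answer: $-542$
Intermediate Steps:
$S{\left(J,F \right)} = \sqrt{4 + J}$
$g{\left(p,k \right)} = k + p$
$v{\left(E,W \right)} = 6$ ($v{\left(E,W \right)} = 6 \cdot 1 = 6$)
$-104 + v{\left(-6,g{\left(4,S{\left(0,4 \right)} \right)} \right)} \left(-73\right) = -104 + 6 \left(-73\right) = -104 - 438 = -542$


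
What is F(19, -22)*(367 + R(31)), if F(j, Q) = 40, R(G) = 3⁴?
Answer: 17920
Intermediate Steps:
R(G) = 81
F(19, -22)*(367 + R(31)) = 40*(367 + 81) = 40*448 = 17920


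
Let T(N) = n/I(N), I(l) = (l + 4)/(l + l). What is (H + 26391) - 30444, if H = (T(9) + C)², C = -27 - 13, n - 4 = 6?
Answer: -569357/169 ≈ -3369.0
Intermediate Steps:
n = 10 (n = 4 + 6 = 10)
C = -40
I(l) = (4 + l)/(2*l) (I(l) = (4 + l)/((2*l)) = (4 + l)*(1/(2*l)) = (4 + l)/(2*l))
T(N) = 20*N/(4 + N) (T(N) = 10/(((4 + N)/(2*N))) = 10*(2*N/(4 + N)) = 20*N/(4 + N))
H = 115600/169 (H = (20*9/(4 + 9) - 40)² = (20*9/13 - 40)² = (20*9*(1/13) - 40)² = (180/13 - 40)² = (-340/13)² = 115600/169 ≈ 684.02)
(H + 26391) - 30444 = (115600/169 + 26391) - 30444 = 4575679/169 - 30444 = -569357/169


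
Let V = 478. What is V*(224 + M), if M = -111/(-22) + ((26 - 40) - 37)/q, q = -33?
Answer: 1212447/11 ≈ 1.1022e+5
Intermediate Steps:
M = 145/22 (M = -111/(-22) + ((26 - 40) - 37)/(-33) = -111*(-1/22) + (-14 - 37)*(-1/33) = 111/22 - 51*(-1/33) = 111/22 + 17/11 = 145/22 ≈ 6.5909)
V*(224 + M) = 478*(224 + 145/22) = 478*(5073/22) = 1212447/11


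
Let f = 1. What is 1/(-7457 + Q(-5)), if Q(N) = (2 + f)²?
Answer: -1/7448 ≈ -0.00013426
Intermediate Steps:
Q(N) = 9 (Q(N) = (2 + 1)² = 3² = 9)
1/(-7457 + Q(-5)) = 1/(-7457 + 9) = 1/(-7448) = -1/7448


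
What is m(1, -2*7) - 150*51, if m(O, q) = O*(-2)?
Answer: -7652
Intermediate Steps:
m(O, q) = -2*O
m(1, -2*7) - 150*51 = -2*1 - 150*51 = -2 - 7650 = -7652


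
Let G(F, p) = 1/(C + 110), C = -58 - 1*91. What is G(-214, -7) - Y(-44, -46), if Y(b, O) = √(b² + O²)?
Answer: -1/39 - 2*√1013 ≈ -63.681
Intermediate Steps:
C = -149 (C = -58 - 91 = -149)
Y(b, O) = √(O² + b²)
G(F, p) = -1/39 (G(F, p) = 1/(-149 + 110) = 1/(-39) = -1/39)
G(-214, -7) - Y(-44, -46) = -1/39 - √((-46)² + (-44)²) = -1/39 - √(2116 + 1936) = -1/39 - √4052 = -1/39 - 2*√1013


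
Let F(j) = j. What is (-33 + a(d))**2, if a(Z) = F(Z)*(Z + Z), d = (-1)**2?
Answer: 961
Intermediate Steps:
d = 1
a(Z) = 2*Z**2 (a(Z) = Z*(Z + Z) = Z*(2*Z) = 2*Z**2)
(-33 + a(d))**2 = (-33 + 2*1**2)**2 = (-33 + 2*1)**2 = (-33 + 2)**2 = (-31)**2 = 961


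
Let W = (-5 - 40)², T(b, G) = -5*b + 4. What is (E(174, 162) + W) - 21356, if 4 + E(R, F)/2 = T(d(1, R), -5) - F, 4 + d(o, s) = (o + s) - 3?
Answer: -21335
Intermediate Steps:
d(o, s) = -7 + o + s (d(o, s) = -4 + ((o + s) - 3) = -4 + (-3 + o + s) = -7 + o + s)
T(b, G) = 4 - 5*b
E(R, F) = 60 - 10*R - 2*F (E(R, F) = -8 + 2*((4 - 5*(-7 + 1 + R)) - F) = -8 + 2*((4 - 5*(-6 + R)) - F) = -8 + 2*((4 + (30 - 5*R)) - F) = -8 + 2*((34 - 5*R) - F) = -8 + 2*(34 - F - 5*R) = -8 + (68 - 10*R - 2*F) = 60 - 10*R - 2*F)
W = 2025 (W = (-45)² = 2025)
(E(174, 162) + W) - 21356 = ((60 - 10*174 - 2*162) + 2025) - 21356 = ((60 - 1740 - 324) + 2025) - 21356 = (-2004 + 2025) - 21356 = 21 - 21356 = -21335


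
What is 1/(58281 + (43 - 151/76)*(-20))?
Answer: 19/1091754 ≈ 1.7403e-5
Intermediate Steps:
1/(58281 + (43 - 151/76)*(-20)) = 1/(58281 + (3117/76)*(-20)) = 1/(58281 - 15585/19) = 1/(1091754/19) = 19/1091754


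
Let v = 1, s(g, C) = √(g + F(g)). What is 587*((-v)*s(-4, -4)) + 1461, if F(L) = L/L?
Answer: 1461 - 587*I*√3 ≈ 1461.0 - 1016.7*I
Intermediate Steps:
F(L) = 1
s(g, C) = √(1 + g) (s(g, C) = √(g + 1) = √(1 + g))
587*((-v)*s(-4, -4)) + 1461 = 587*((-1*1)*√(1 - 4)) + 1461 = 587*(-√(-3)) + 1461 = 587*(-I*√3) + 1461 = -587*I*√3 + 1461 = 1461 - 587*I*√3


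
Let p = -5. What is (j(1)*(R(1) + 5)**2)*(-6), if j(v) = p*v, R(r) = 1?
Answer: 1080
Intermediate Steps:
j(v) = -5*v
(j(1)*(R(1) + 5)**2)*(-6) = ((-5*1)*(1 + 5)**2)*(-6) = -5*6**2*(-6) = -5*36*(-6) = -180*(-6) = 1080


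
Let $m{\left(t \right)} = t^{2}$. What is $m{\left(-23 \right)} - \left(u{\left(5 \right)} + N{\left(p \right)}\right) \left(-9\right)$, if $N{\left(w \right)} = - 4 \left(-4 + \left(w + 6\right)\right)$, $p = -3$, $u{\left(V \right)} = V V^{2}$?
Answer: $1690$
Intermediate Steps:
$u{\left(V \right)} = V^{3}$
$N{\left(w \right)} = -8 - 4 w$ ($N{\left(w \right)} = - 4 \left(-4 + \left(6 + w\right)\right) = - 4 \left(2 + w\right) = -8 - 4 w$)
$m{\left(-23 \right)} - \left(u{\left(5 \right)} + N{\left(p \right)}\right) \left(-9\right) = \left(-23\right)^{2} - \left(5^{3} - -4\right) \left(-9\right) = 529 - \left(125 + \left(-8 + 12\right)\right) \left(-9\right) = 529 - \left(125 + 4\right) \left(-9\right) = 529 - 129 \left(-9\right) = 529 - -1161 = 529 + 1161 = 1690$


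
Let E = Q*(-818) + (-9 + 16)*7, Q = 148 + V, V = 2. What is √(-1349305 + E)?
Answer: 2*I*√367989 ≈ 1213.2*I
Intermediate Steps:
Q = 150 (Q = 148 + 2 = 150)
E = -122651 (E = 150*(-818) + (-9 + 16)*7 = -122700 + 7*7 = -122700 + 49 = -122651)
√(-1349305 + E) = √(-1349305 - 122651) = √(-1471956) = 2*I*√367989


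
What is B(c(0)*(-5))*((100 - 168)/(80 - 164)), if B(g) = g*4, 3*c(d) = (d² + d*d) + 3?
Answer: -340/21 ≈ -16.190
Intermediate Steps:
c(d) = 1 + 2*d²/3 (c(d) = ((d² + d*d) + 3)/3 = ((d² + d²) + 3)/3 = (2*d² + 3)/3 = (3 + 2*d²)/3 = 1 + 2*d²/3)
B(g) = 4*g
B(c(0)*(-5))*((100 - 168)/(80 - 164)) = (4*((1 + (⅔)*0²)*(-5)))*((100 - 168)/(80 - 164)) = (4*((1 + (⅔)*0)*(-5)))*(-68/(-84)) = (4*((1 + 0)*(-5)))*(-68*(-1/84)) = (4*(1*(-5)))*(17/21) = (4*(-5))*(17/21) = -20*17/21 = -340/21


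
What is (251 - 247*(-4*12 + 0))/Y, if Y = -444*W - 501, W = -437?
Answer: 12107/193527 ≈ 0.062560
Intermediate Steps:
Y = 193527 (Y = -444*(-437) - 501 = 194028 - 501 = 193527)
(251 - 247*(-4*12 + 0))/Y = (251 - 247*(-4*12 + 0))/193527 = (251 - 247*(-48 + 0))*(1/193527) = (251 - 247*(-48))*(1/193527) = (251 + 11856)*(1/193527) = 12107*(1/193527) = 12107/193527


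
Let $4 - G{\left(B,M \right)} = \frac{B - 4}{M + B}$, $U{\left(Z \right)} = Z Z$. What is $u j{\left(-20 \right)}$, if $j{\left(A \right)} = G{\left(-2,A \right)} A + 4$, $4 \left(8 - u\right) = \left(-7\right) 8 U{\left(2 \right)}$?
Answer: $- \frac{49664}{11} \approx -4514.9$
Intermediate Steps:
$U{\left(Z \right)} = Z^{2}$
$G{\left(B,M \right)} = 4 - \frac{-4 + B}{B + M}$ ($G{\left(B,M \right)} = 4 - \frac{B - 4}{M + B} = 4 - \frac{-4 + B}{B + M}$)
$u = 64$ ($u = 8 - \frac{\left(-7\right) 8 \cdot 2^{2}}{4} = 8 - \frac{\left(-56\right) 4}{4} = 8 - -56 = 8 + 56 = 64$)
$j{\left(A \right)} = 4 + \frac{A \left(-2 + 4 A\right)}{-2 + A}$ ($j{\left(A \right)} = \frac{4 + 3 \left(-2\right) + 4 A}{-2 + A} A + 4 = \frac{4 - 6 + 4 A}{-2 + A} A + 4 = \frac{-2 + 4 A}{-2 + A} A + 4 = \frac{A \left(-2 + 4 A\right)}{-2 + A} + 4 = 4 + \frac{A \left(-2 + 4 A\right)}{-2 + A}$)
$u j{\left(-20 \right)} = 64 \frac{2 \left(-4 - 20 + 2 \left(-20\right)^{2}\right)}{-2 - 20} = 64 \frac{2 \left(-4 - 20 + 2 \cdot 400\right)}{-22} = 64 \cdot 2 \left(- \frac{1}{22}\right) \left(-4 - 20 + 800\right) = 64 \cdot 2 \left(- \frac{1}{22}\right) 776 = 64 \left(- \frac{776}{11}\right) = - \frac{49664}{11}$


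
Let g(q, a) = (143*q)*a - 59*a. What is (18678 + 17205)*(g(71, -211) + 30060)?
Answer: -75346190442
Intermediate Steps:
g(q, a) = -59*a + 143*a*q (g(q, a) = 143*a*q - 59*a = -59*a + 143*a*q)
(18678 + 17205)*(g(71, -211) + 30060) = (18678 + 17205)*(-211*(-59 + 143*71) + 30060) = 35883*(-211*(-59 + 10153) + 30060) = 35883*(-211*10094 + 30060) = 35883*(-2129834 + 30060) = 35883*(-2099774) = -75346190442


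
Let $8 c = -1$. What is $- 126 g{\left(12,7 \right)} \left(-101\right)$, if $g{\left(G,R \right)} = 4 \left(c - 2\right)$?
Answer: $-108171$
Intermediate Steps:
$c = - \frac{1}{8}$ ($c = \frac{1}{8} \left(-1\right) = - \frac{1}{8} \approx -0.125$)
$g{\left(G,R \right)} = - \frac{17}{2}$ ($g{\left(G,R \right)} = 4 \left(- \frac{1}{8} - 2\right) = 4 \left(- \frac{17}{8}\right) = - \frac{17}{2}$)
$- 126 g{\left(12,7 \right)} \left(-101\right) = \left(-126\right) \left(- \frac{17}{2}\right) \left(-101\right) = 1071 \left(-101\right) = -108171$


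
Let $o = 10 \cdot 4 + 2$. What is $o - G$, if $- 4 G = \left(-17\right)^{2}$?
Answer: $\frac{457}{4} \approx 114.25$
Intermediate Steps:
$o = 42$ ($o = 40 + 2 = 42$)
$G = - \frac{289}{4}$ ($G = - \frac{\left(-17\right)^{2}}{4} = \left(- \frac{1}{4}\right) 289 = - \frac{289}{4} \approx -72.25$)
$o - G = 42 - - \frac{289}{4} = 42 + \frac{289}{4} = \frac{457}{4}$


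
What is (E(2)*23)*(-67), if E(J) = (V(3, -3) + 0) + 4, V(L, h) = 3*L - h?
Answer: -24656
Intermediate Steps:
V(L, h) = -h + 3*L
E(J) = 16 (E(J) = ((-1*(-3) + 3*3) + 0) + 4 = ((3 + 9) + 0) + 4 = (12 + 0) + 4 = 12 + 4 = 16)
(E(2)*23)*(-67) = (16*23)*(-67) = 368*(-67) = -24656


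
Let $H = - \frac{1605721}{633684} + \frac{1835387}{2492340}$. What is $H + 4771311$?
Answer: $\frac{104661051722422399}{21935499730} \approx 4.7713 \cdot 10^{6}$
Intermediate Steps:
$H = - \frac{39429823631}{21935499730}$ ($H = \left(-1605721\right) \frac{1}{633684} + 1835387 \cdot \frac{1}{2492340} = - \frac{1605721}{633684} + \frac{1835387}{2492340} = - \frac{39429823631}{21935499730} \approx -1.7975$)
$H + 4771311 = - \frac{39429823631}{21935499730} + 4771311 = \frac{104661051722422399}{21935499730}$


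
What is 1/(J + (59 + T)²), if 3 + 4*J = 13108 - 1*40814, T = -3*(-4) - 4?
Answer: -4/9753 ≈ -0.00041013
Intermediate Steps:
T = 8 (T = 12 - 4 = 8)
J = -27709/4 (J = -¾ + (13108 - 1*40814)/4 = -¾ + (13108 - 40814)/4 = -¾ + (¼)*(-27706) = -¾ - 13853/2 = -27709/4 ≈ -6927.3)
1/(J + (59 + T)²) = 1/(-27709/4 + (59 + 8)²) = 1/(-27709/4 + 67²) = 1/(-27709/4 + 4489) = 1/(-9753/4) = -4/9753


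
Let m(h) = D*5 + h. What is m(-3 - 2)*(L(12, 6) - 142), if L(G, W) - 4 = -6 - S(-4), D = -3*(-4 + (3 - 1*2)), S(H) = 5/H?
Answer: -5710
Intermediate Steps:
D = 9 (D = -3*(-4 + (3 - 2)) = -3*(-4 + 1) = -3*(-3) = 9)
L(G, W) = -3/4 (L(G, W) = 4 + (-6 - 5/(-4)) = 4 + (-6 - 5*(-1)/4) = 4 + (-6 - 1*(-5/4)) = 4 + (-6 + 5/4) = 4 - 19/4 = -3/4)
m(h) = 45 + h (m(h) = 9*5 + h = 45 + h)
m(-3 - 2)*(L(12, 6) - 142) = (45 + (-3 - 2))*(-3/4 - 142) = (45 - 5)*(-571/4) = 40*(-571/4) = -5710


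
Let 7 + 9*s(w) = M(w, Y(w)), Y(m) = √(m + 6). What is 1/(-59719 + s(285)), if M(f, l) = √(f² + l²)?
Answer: -2418651/144441259484 - 9*√20379/144441259484 ≈ -1.6754e-5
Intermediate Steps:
Y(m) = √(6 + m)
s(w) = -7/9 + √(6 + w + w²)/9 (s(w) = -7/9 + √(w² + (√(6 + w))²)/9 = -7/9 + √(w² + (6 + w))/9 = -7/9 + √(6 + w + w²)/9)
1/(-59719 + s(285)) = 1/(-59719 + (-7/9 + √(6 + 285 + 285²)/9)) = 1/(-59719 + (-7/9 + √(6 + 285 + 81225)/9)) = 1/(-59719 + (-7/9 + √81516/9)) = 1/(-59719 + (-7/9 + (2*√20379)/9)) = 1/(-59719 + (-7/9 + 2*√20379/9)) = 1/(-537478/9 + 2*√20379/9)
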